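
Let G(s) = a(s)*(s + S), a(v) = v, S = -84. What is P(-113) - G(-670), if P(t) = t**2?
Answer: -492411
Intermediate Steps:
G(s) = s*(-84 + s) (G(s) = s*(s - 84) = s*(-84 + s))
P(-113) - G(-670) = (-113)**2 - (-670)*(-84 - 670) = 12769 - (-670)*(-754) = 12769 - 1*505180 = 12769 - 505180 = -492411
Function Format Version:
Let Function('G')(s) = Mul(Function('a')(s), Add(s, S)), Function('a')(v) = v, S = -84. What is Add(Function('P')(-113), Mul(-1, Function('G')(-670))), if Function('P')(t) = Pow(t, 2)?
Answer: -492411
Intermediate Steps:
Function('G')(s) = Mul(s, Add(-84, s)) (Function('G')(s) = Mul(s, Add(s, -84)) = Mul(s, Add(-84, s)))
Add(Function('P')(-113), Mul(-1, Function('G')(-670))) = Add(Pow(-113, 2), Mul(-1, Mul(-670, Add(-84, -670)))) = Add(12769, Mul(-1, Mul(-670, -754))) = Add(12769, Mul(-1, 505180)) = Add(12769, -505180) = -492411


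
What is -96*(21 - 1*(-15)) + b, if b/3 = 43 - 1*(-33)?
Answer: -3228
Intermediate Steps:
b = 228 (b = 3*(43 - 1*(-33)) = 3*(43 + 33) = 3*76 = 228)
-96*(21 - 1*(-15)) + b = -96*(21 - 1*(-15)) + 228 = -96*(21 + 15) + 228 = -96*36 + 228 = -3456 + 228 = -3228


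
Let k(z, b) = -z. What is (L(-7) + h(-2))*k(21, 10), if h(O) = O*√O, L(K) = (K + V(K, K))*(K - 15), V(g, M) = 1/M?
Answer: -3300 + 42*I*√2 ≈ -3300.0 + 59.397*I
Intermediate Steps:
L(K) = (-15 + K)*(K + 1/K) (L(K) = (K + 1/K)*(K - 15) = (K + 1/K)*(-15 + K) = (-15 + K)*(K + 1/K))
h(O) = O^(3/2)
(L(-7) + h(-2))*k(21, 10) = ((1 + (-7)² - 15*(-7) - 15/(-7)) + (-2)^(3/2))*(-1*21) = ((1 + 49 + 105 - 15*(-⅐)) - 2*I*√2)*(-21) = ((1 + 49 + 105 + 15/7) - 2*I*√2)*(-21) = (1100/7 - 2*I*√2)*(-21) = -3300 + 42*I*√2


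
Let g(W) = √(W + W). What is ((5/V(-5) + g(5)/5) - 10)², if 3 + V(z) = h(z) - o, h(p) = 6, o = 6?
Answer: 6143/45 - 14*√10/3 ≈ 121.75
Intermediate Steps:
V(z) = -3 (V(z) = -3 + (6 - 1*6) = -3 + (6 - 6) = -3 + 0 = -3)
g(W) = √2*√W (g(W) = √(2*W) = √2*√W)
((5/V(-5) + g(5)/5) - 10)² = ((5/(-3) + (√2*√5)/5) - 10)² = ((5*(-⅓) + √10*(⅕)) - 10)² = ((-5/3 + √10/5) - 10)² = (-35/3 + √10/5)²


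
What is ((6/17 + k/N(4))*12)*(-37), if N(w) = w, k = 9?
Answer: -19647/17 ≈ -1155.7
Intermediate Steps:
((6/17 + k/N(4))*12)*(-37) = ((6/17 + 9/4)*12)*(-37) = ((177/68)*12)*(-37) = (531/17)*(-37) = -19647/17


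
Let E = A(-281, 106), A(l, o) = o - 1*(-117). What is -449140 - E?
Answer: -449363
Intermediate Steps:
A(l, o) = 117 + o (A(l, o) = o + 117 = 117 + o)
E = 223 (E = 117 + 106 = 223)
-449140 - E = -449140 - 1*223 = -449140 - 223 = -449363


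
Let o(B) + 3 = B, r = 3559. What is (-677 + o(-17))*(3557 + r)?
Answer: -4959852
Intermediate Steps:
o(B) = -3 + B
(-677 + o(-17))*(3557 + r) = (-677 + (-3 - 17))*(3557 + 3559) = (-677 - 20)*7116 = -697*7116 = -4959852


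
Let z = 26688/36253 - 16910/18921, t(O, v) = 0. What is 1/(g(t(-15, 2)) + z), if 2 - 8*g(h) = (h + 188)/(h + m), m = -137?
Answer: 53699538732/14175423581 ≈ 3.7882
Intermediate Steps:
g(h) = ¼ - (188 + h)/(8*(-137 + h)) (g(h) = ¼ - (h + 188)/(8*(h - 137)) = ¼ - (188 + h)/(8*(-137 + h)))
z = -15439226/97991859 (z = 26688*(1/36253) - 16910*1/18921 = 26688/36253 - 16910/18921 = -15439226/97991859 ≈ -0.15756)
1/(g(t(-15, 2)) + z) = 1/((-462 + 0)/(8*(-137 + 0)) - 15439226/97991859) = 1/((⅛)*(-462)/(-137) - 15439226/97991859) = 1/((⅛)*(-1/137)*(-462) - 15439226/97991859) = 1/(231/548 - 15439226/97991859) = 1/(14175423581/53699538732) = 53699538732/14175423581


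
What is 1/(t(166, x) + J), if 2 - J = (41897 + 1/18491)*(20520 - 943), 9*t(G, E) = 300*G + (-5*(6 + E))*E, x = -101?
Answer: -166419/136499753712691 ≈ -1.2192e-9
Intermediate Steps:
t(G, E) = 100*G/3 + E*(-30 - 5*E)/9 (t(G, E) = (300*G + (-5*(6 + E))*E)/9 = (300*G + (-30 - 5*E)*E)/9 = (300*G + E*(-30 - 5*E))/9 = 100*G/3 + E*(-30 - 5*E)/9)
J = -15166643050974/18491 (J = 2 - (41897 + 1/18491)*(20520 - 943) = 2 - (41897 + 1/18491)*19577 = 2 - 774717428*19577/18491 = 2 - 1*15166643087956/18491 = 2 - 15166643087956/18491 = -15166643050974/18491 ≈ -8.2022e+8)
1/(t(166, x) + J) = 1/((-10/3*(-101) - 5/9*(-101)² + (100/3)*166) - 15166643050974/18491) = 1/((1010/3 - 5/9*10201 + 16600/3) - 15166643050974/18491) = 1/((1010/3 - 51005/9 + 16600/3) - 15166643050974/18491) = 1/(1825/9 - 15166643050974/18491) = 1/(-136499753712691/166419) = -166419/136499753712691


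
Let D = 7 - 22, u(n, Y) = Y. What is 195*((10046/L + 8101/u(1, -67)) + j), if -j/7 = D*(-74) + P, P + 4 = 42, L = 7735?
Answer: -12679814919/7973 ≈ -1.5903e+6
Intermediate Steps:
P = 38 (P = -4 + 42 = 38)
D = -15
j = -8036 (j = -7*(-15*(-74) + 38) = -7*(1110 + 38) = -7*1148 = -8036)
195*((10046/L + 8101/u(1, -67)) + j) = 195*((10046/7735 + 8101/(-67)) - 8036) = 195*((10046*(1/7735) + 8101*(-1/67)) - 8036) = 195*((10046/7735 - 8101/67) - 8036) = 195*(-61988153/518245 - 8036) = 195*(-4226604973/518245) = -12679814919/7973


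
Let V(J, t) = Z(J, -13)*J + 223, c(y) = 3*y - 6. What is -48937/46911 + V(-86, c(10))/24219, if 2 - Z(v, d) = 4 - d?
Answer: -371409620/378712503 ≈ -0.98072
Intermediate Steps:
Z(v, d) = -2 + d (Z(v, d) = 2 - (4 - d) = 2 + (-4 + d) = -2 + d)
c(y) = -6 + 3*y
V(J, t) = 223 - 15*J (V(J, t) = (-2 - 13)*J + 223 = -15*J + 223 = 223 - 15*J)
-48937/46911 + V(-86, c(10))/24219 = -48937/46911 + (223 - 15*(-86))/24219 = -48937*1/46911 + (223 + 1290)*(1/24219) = -48937/46911 + 1513*(1/24219) = -48937/46911 + 1513/24219 = -371409620/378712503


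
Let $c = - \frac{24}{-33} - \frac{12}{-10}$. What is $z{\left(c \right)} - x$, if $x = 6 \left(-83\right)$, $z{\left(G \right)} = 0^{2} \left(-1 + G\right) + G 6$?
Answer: $\frac{28026}{55} \approx 509.56$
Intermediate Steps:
$c = \frac{106}{55}$ ($c = \left(-24\right) \left(- \frac{1}{33}\right) - - \frac{6}{5} = \frac{8}{11} + \frac{6}{5} = \frac{106}{55} \approx 1.9273$)
$z{\left(G \right)} = 6 G$ ($z{\left(G \right)} = 0 \left(-1 + G\right) + 6 G = 0 + 6 G = 6 G$)
$x = -498$
$z{\left(c \right)} - x = 6 \cdot \frac{106}{55} - -498 = \frac{636}{55} + 498 = \frac{28026}{55}$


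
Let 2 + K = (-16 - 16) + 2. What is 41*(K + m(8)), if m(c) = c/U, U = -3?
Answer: -4264/3 ≈ -1421.3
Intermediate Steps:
m(c) = -c/3 (m(c) = c/(-3) = c*(-⅓) = -c/3)
K = -32 (K = -2 + ((-16 - 16) + 2) = -2 + (-32 + 2) = -2 - 30 = -32)
41*(K + m(8)) = 41*(-32 - ⅓*8) = 41*(-32 - 8/3) = 41*(-104/3) = -4264/3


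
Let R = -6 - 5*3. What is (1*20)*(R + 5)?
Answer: -320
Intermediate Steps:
R = -21 (R = -6 - 15 = -21)
(1*20)*(R + 5) = (1*20)*(-21 + 5) = 20*(-16) = -320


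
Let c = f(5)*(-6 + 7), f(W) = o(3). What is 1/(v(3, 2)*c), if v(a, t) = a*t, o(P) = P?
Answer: 1/18 ≈ 0.055556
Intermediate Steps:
f(W) = 3
c = 3 (c = 3*(-6 + 7) = 3*1 = 3)
1/(v(3, 2)*c) = 1/((3*2)*3) = 1/(6*3) = 1/18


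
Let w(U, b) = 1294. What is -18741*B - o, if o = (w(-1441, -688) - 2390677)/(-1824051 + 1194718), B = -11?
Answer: 129735237900/629333 ≈ 2.0615e+5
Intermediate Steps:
o = 2389383/629333 (o = (1294 - 2390677)/(-1824051 + 1194718) = -2389383/(-629333) = -2389383*(-1/629333) = 2389383/629333 ≈ 3.7967)
-18741*B - o = -18741*(-11) - 1*2389383/629333 = 206151 - 2389383/629333 = 129735237900/629333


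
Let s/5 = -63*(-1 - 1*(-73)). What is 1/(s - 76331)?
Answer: -1/99011 ≈ -1.0100e-5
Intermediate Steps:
s = -22680 (s = 5*(-63*(-1 - 1*(-73))) = 5*(-63*(-1 + 73)) = 5*(-63*72) = 5*(-4536) = -22680)
1/(s - 76331) = 1/(-22680 - 76331) = 1/(-99011) = -1/99011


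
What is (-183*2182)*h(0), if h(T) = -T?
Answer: 0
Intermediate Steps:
(-183*2182)*h(0) = (-183*2182)*(-1*0) = -399306*0 = 0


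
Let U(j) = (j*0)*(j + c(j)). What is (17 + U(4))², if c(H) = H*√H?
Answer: 289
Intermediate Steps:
c(H) = H^(3/2)
U(j) = 0 (U(j) = (j*0)*(j + j^(3/2)) = 0*(j + j^(3/2)) = 0)
(17 + U(4))² = (17 + 0)² = 17² = 289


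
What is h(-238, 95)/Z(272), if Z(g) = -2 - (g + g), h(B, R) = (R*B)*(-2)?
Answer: -3230/39 ≈ -82.821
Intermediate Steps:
h(B, R) = -2*B*R (h(B, R) = (B*R)*(-2) = -2*B*R)
Z(g) = -2 - 2*g
h(-238, 95)/Z(272) = (-2*(-238)*95)/(-2 - 2*272) = 45220/(-2 - 544) = 45220/(-546) = 45220*(-1/546) = -3230/39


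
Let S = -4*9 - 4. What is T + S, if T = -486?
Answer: -526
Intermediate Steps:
S = -40 (S = -36 - 4 = -40)
T + S = -486 - 40 = -526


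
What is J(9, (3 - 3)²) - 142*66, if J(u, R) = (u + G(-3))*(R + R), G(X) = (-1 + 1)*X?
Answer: -9372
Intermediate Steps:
G(X) = 0 (G(X) = 0*X = 0)
J(u, R) = 2*R*u (J(u, R) = (u + 0)*(R + R) = u*(2*R) = 2*R*u)
J(9, (3 - 3)²) - 142*66 = 2*(3 - 3)²*9 - 142*66 = 2*0²*9 - 9372 = 2*0*9 - 9372 = 0 - 9372 = -9372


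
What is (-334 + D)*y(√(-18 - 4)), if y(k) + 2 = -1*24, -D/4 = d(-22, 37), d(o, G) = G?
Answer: 12532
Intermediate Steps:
D = -148 (D = -4*37 = -148)
y(k) = -26 (y(k) = -2 - 1*24 = -2 - 24 = -26)
(-334 + D)*y(√(-18 - 4)) = (-334 - 148)*(-26) = -482*(-26) = 12532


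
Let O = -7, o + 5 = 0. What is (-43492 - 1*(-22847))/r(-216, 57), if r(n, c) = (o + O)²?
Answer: -20645/144 ≈ -143.37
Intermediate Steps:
o = -5 (o = -5 + 0 = -5)
r(n, c) = 144 (r(n, c) = (-5 - 7)² = (-12)² = 144)
(-43492 - 1*(-22847))/r(-216, 57) = (-43492 - 1*(-22847))/144 = (-43492 + 22847)*(1/144) = -20645*1/144 = -20645/144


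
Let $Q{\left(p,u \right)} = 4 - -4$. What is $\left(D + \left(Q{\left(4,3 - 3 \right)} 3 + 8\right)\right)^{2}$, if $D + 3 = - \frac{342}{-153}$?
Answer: $\frac{281961}{289} \approx 975.64$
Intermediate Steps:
$Q{\left(p,u \right)} = 8$ ($Q{\left(p,u \right)} = 4 + 4 = 8$)
$D = - \frac{13}{17}$ ($D = -3 - \frac{342}{-153} = -3 - - \frac{38}{17} = -3 + \frac{38}{17} = - \frac{13}{17} \approx -0.76471$)
$\left(D + \left(Q{\left(4,3 - 3 \right)} 3 + 8\right)\right)^{2} = \left(- \frac{13}{17} + \left(8 \cdot 3 + 8\right)\right)^{2} = \left(- \frac{13}{17} + \left(24 + 8\right)\right)^{2} = \left(- \frac{13}{17} + 32\right)^{2} = \left(\frac{531}{17}\right)^{2} = \frac{281961}{289}$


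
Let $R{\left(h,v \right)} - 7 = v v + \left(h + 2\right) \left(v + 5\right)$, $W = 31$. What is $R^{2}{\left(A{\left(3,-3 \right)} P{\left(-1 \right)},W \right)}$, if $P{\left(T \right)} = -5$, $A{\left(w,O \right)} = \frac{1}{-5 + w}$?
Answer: $1276900$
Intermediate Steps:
$R{\left(h,v \right)} = 7 + v^{2} + \left(2 + h\right) \left(5 + v\right)$ ($R{\left(h,v \right)} = 7 + \left(v v + \left(h + 2\right) \left(v + 5\right)\right) = 7 + \left(v^{2} + \left(2 + h\right) \left(5 + v\right)\right) = 7 + v^{2} + \left(2 + h\right) \left(5 + v\right)$)
$R^{2}{\left(A{\left(3,-3 \right)} P{\left(-1 \right)},W \right)} = \left(17 + 31^{2} + 2 \cdot 31 + 5 \frac{1}{-5 + 3} \left(-5\right) + \frac{1}{-5 + 3} \left(-5\right) 31\right)^{2} = \left(17 + 961 + 62 + 5 \frac{1}{-2} \left(-5\right) + \frac{1}{-2} \left(-5\right) 31\right)^{2} = \left(17 + 961 + 62 + 5 \left(\left(- \frac{1}{2}\right) \left(-5\right)\right) + \left(- \frac{1}{2}\right) \left(-5\right) 31\right)^{2} = \left(17 + 961 + 62 + 5 \cdot \frac{5}{2} + \frac{5}{2} \cdot 31\right)^{2} = \left(17 + 961 + 62 + \frac{25}{2} + \frac{155}{2}\right)^{2} = 1130^{2} = 1276900$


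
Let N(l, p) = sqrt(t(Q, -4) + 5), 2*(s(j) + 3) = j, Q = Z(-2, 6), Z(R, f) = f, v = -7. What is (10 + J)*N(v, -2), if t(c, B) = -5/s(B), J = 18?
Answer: 28*sqrt(6) ≈ 68.586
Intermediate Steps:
Q = 6
s(j) = -3 + j/2
t(c, B) = -5/(-3 + B/2)
N(l, p) = sqrt(6) (N(l, p) = sqrt(-10/(-6 - 4) + 5) = sqrt(-10/(-10) + 5) = sqrt(-10*(-1/10) + 5) = sqrt(1 + 5) = sqrt(6))
(10 + J)*N(v, -2) = (10 + 18)*sqrt(6) = 28*sqrt(6)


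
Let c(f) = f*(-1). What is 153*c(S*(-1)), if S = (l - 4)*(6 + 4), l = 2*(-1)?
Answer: -9180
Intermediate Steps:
l = -2
S = -60 (S = (-2 - 4)*(6 + 4) = -6*10 = -60)
c(f) = -f
153*c(S*(-1)) = 153*(-(-60)*(-1)) = 153*(-1*60) = 153*(-60) = -9180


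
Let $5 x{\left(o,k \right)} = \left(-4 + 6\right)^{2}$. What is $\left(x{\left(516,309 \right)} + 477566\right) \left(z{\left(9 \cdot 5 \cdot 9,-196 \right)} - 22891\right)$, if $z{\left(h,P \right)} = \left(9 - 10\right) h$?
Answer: $- \frac{55626980864}{5} \approx -1.1125 \cdot 10^{10}$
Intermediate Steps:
$x{\left(o,k \right)} = \frac{4}{5}$ ($x{\left(o,k \right)} = \frac{\left(-4 + 6\right)^{2}}{5} = \frac{2^{2}}{5} = \frac{1}{5} \cdot 4 = \frac{4}{5}$)
$z{\left(h,P \right)} = - h$
$\left(x{\left(516,309 \right)} + 477566\right) \left(z{\left(9 \cdot 5 \cdot 9,-196 \right)} - 22891\right) = \left(\frac{4}{5} + 477566\right) \left(- 9 \cdot 5 \cdot 9 - 22891\right) = \frac{2387834 \left(- 45 \cdot 9 - 22891\right)}{5} = \frac{2387834 \left(\left(-1\right) 405 - 22891\right)}{5} = \frac{2387834 \left(-405 - 22891\right)}{5} = \frac{2387834}{5} \left(-23296\right) = - \frac{55626980864}{5}$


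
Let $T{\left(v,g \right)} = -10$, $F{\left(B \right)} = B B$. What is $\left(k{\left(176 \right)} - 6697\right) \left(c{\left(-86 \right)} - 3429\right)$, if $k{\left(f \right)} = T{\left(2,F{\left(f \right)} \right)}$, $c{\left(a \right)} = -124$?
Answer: $23829971$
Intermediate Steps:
$F{\left(B \right)} = B^{2}$
$k{\left(f \right)} = -10$
$\left(k{\left(176 \right)} - 6697\right) \left(c{\left(-86 \right)} - 3429\right) = \left(-10 - 6697\right) \left(-124 - 3429\right) = - 6707 \left(-124 + \left(-22019 + 18590\right)\right) = - 6707 \left(-124 - 3429\right) = \left(-6707\right) \left(-3553\right) = 23829971$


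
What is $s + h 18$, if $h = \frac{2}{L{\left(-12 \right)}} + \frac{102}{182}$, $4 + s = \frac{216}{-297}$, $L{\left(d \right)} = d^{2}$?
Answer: $\frac{22465}{4004} \approx 5.6106$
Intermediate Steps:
$s = - \frac{52}{11}$ ($s = -4 + \frac{216}{-297} = -4 + 216 \left(- \frac{1}{297}\right) = -4 - \frac{8}{11} = - \frac{52}{11} \approx -4.7273$)
$h = \frac{3763}{6552}$ ($h = \frac{2}{\left(-12\right)^{2}} + \frac{102}{182} = \frac{2}{144} + 102 \cdot \frac{1}{182} = 2 \cdot \frac{1}{144} + \frac{51}{91} = \frac{1}{72} + \frac{51}{91} = \frac{3763}{6552} \approx 0.57433$)
$s + h 18 = - \frac{52}{11} + \frac{3763}{6552} \cdot 18 = - \frac{52}{11} + \frac{3763}{364} = \frac{22465}{4004}$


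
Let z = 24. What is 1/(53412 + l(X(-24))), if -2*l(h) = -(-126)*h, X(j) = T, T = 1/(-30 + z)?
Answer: 2/106845 ≈ 1.8719e-5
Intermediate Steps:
T = -⅙ (T = 1/(-30 + 24) = 1/(-6) = -⅙ ≈ -0.16667)
X(j) = -⅙
l(h) = -63*h (l(h) = -(-1)*(-126*h)/2 = -63*h)
1/(53412 + l(X(-24))) = 1/(53412 - 63*(-⅙)) = 1/(53412 + 21/2) = 1/(106845/2) = 2/106845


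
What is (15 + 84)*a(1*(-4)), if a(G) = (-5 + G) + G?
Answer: -1287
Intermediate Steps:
a(G) = -5 + 2*G
(15 + 84)*a(1*(-4)) = (15 + 84)*(-5 + 2*(1*(-4))) = 99*(-5 + 2*(-4)) = 99*(-5 - 8) = 99*(-13) = -1287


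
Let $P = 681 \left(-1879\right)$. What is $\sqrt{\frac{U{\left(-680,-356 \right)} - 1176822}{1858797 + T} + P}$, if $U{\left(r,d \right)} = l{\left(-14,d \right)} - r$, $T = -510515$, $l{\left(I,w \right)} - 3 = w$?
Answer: $\frac{i \sqrt{13764136050844914}}{103714} \approx 1131.2 i$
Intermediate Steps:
$l{\left(I,w \right)} = 3 + w$
$U{\left(r,d \right)} = 3 + d - r$ ($U{\left(r,d \right)} = \left(3 + d\right) - r = 3 + d - r$)
$P = -1279599$
$\sqrt{\frac{U{\left(-680,-356 \right)} - 1176822}{1858797 + T} + P} = \sqrt{\frac{\left(3 - 356 - -680\right) - 1176822}{1858797 - 510515} - 1279599} = \sqrt{\frac{\left(3 - 356 + 680\right) - 1176822}{1348282} - 1279599} = \sqrt{\left(327 - 1176822\right) \frac{1}{1348282} - 1279599} = \sqrt{\left(-1176495\right) \frac{1}{1348282} - 1279599} = \sqrt{- \frac{1176495}{1348282} - 1279599} = \sqrt{- \frac{1725261475413}{1348282}} = \frac{i \sqrt{13764136050844914}}{103714}$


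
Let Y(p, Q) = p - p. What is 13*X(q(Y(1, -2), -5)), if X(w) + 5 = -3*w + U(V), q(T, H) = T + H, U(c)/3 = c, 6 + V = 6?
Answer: 130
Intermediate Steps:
V = 0 (V = -6 + 6 = 0)
U(c) = 3*c
Y(p, Q) = 0
q(T, H) = H + T
X(w) = -5 - 3*w (X(w) = -5 + (-3*w + 3*0) = -5 + (-3*w + 0) = -5 - 3*w)
13*X(q(Y(1, -2), -5)) = 13*(-5 - 3*(-5 + 0)) = 13*(-5 - 3*(-5)) = 13*(-5 + 15) = 13*10 = 130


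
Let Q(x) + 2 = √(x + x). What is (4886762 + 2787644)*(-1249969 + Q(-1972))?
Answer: -9592784942226 + 15348812*I*√986 ≈ -9.5928e+12 + 4.8196e+8*I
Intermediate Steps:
Q(x) = -2 + √2*√x (Q(x) = -2 + √(x + x) = -2 + √(2*x) = -2 + √2*√x)
(4886762 + 2787644)*(-1249969 + Q(-1972)) = (4886762 + 2787644)*(-1249969 + (-2 + √2*√(-1972))) = 7674406*(-1249969 + (-2 + √2*(2*I*√493))) = 7674406*(-1249969 + (-2 + 2*I*√986)) = 7674406*(-1249971 + 2*I*√986) = -9592784942226 + 15348812*I*√986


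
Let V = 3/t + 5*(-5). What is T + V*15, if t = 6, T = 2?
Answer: -731/2 ≈ -365.50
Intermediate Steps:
V = -49/2 (V = 3/6 + 5*(-5) = 3*(1/6) - 25 = 1/2 - 25 = -49/2 ≈ -24.500)
T + V*15 = 2 - 49/2*15 = 2 - 735/2 = -731/2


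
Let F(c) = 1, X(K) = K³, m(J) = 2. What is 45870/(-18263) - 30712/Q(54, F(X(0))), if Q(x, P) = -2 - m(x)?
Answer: 140177444/18263 ≈ 7675.5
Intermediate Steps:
Q(x, P) = -4 (Q(x, P) = -2 - 1*2 = -2 - 2 = -4)
45870/(-18263) - 30712/Q(54, F(X(0))) = 45870/(-18263) - 30712/(-4) = 45870*(-1/18263) - 30712*(-¼) = -45870/18263 + 7678 = 140177444/18263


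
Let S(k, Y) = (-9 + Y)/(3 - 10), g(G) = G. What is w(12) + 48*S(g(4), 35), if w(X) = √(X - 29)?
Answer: -1248/7 + I*√17 ≈ -178.29 + 4.1231*I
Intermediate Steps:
w(X) = √(-29 + X)
S(k, Y) = 9/7 - Y/7 (S(k, Y) = (-9 + Y)/(-7) = (-9 + Y)*(-⅐) = 9/7 - Y/7)
w(12) + 48*S(g(4), 35) = √(-29 + 12) + 48*(9/7 - ⅐*35) = √(-17) + 48*(9/7 - 5) = I*√17 + 48*(-26/7) = I*√17 - 1248/7 = -1248/7 + I*√17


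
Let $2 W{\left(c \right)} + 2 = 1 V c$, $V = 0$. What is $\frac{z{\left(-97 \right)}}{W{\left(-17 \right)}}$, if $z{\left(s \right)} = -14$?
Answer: $14$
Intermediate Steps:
$W{\left(c \right)} = -1$ ($W{\left(c \right)} = -1 + \frac{1 \cdot 0 c}{2} = -1 + \frac{0 c}{2} = -1 + \frac{1}{2} \cdot 0 = -1 + 0 = -1$)
$\frac{z{\left(-97 \right)}}{W{\left(-17 \right)}} = - \frac{14}{-1} = \left(-14\right) \left(-1\right) = 14$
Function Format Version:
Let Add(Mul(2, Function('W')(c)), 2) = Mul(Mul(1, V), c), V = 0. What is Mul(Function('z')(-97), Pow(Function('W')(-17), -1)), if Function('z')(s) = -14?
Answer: 14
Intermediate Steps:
Function('W')(c) = -1 (Function('W')(c) = Add(-1, Mul(Rational(1, 2), Mul(Mul(1, 0), c))) = Add(-1, Mul(Rational(1, 2), Mul(0, c))) = Add(-1, Mul(Rational(1, 2), 0)) = Add(-1, 0) = -1)
Mul(Function('z')(-97), Pow(Function('W')(-17), -1)) = Mul(-14, Pow(-1, -1)) = Mul(-14, -1) = 14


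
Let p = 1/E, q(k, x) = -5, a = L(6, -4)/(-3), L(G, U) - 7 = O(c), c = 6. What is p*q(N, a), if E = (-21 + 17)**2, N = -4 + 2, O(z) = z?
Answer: -5/16 ≈ -0.31250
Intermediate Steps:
L(G, U) = 13 (L(G, U) = 7 + 6 = 13)
N = -2
E = 16 (E = (-4)**2 = 16)
a = -13/3 (a = 13/(-3) = 13*(-1/3) = -13/3 ≈ -4.3333)
p = 1/16 ≈ 0.062500
p*q(N, a) = (1/16)*(-5) = -5/16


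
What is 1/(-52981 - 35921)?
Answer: -1/88902 ≈ -1.1248e-5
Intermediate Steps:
1/(-52981 - 35921) = 1/(-88902) = -1/88902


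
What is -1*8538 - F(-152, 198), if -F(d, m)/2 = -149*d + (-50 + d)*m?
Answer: -43234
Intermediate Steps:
F(d, m) = 298*d - 2*m*(-50 + d) (F(d, m) = -2*(-149*d + (-50 + d)*m) = -2*(-149*d + m*(-50 + d)) = 298*d - 2*m*(-50 + d))
-1*8538 - F(-152, 198) = -1*8538 - (100*198 + 298*(-152) - 2*(-152)*198) = -8538 - (19800 - 45296 + 60192) = -8538 - 1*34696 = -8538 - 34696 = -43234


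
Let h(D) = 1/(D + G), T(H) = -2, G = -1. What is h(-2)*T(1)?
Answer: 2/3 ≈ 0.66667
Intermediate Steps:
h(D) = 1/(-1 + D) (h(D) = 1/(D - 1) = 1/(-1 + D))
h(-2)*T(1) = -2/(-1 - 2) = -2/(-3) = -1/3*(-2) = 2/3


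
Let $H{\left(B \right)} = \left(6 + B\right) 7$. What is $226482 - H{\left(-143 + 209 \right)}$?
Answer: $225978$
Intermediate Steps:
$H{\left(B \right)} = 42 + 7 B$
$226482 - H{\left(-143 + 209 \right)} = 226482 - \left(42 + 7 \left(-143 + 209\right)\right) = 226482 - \left(42 + 7 \cdot 66\right) = 226482 - \left(42 + 462\right) = 226482 - 504 = 225978$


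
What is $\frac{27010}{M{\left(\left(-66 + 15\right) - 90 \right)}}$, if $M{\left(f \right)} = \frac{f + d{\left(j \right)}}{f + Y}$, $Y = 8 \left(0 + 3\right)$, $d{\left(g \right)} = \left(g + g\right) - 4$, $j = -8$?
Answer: $\frac{3160170}{161} \approx 19628.0$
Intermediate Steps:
$d{\left(g \right)} = -4 + 2 g$ ($d{\left(g \right)} = 2 g - 4 = -4 + 2 g$)
$Y = 24$ ($Y = 8 \cdot 3 = 24$)
$M{\left(f \right)} = \frac{-20 + f}{24 + f}$ ($M{\left(f \right)} = \frac{f + \left(-4 + 2 \left(-8\right)\right)}{f + 24} = \frac{f - 20}{24 + f} = \frac{-20 + f}{24 + f}$)
$\frac{27010}{M{\left(\left(-66 + 15\right) - 90 \right)}} = \frac{27010}{\frac{1}{24 + \left(\left(-66 + 15\right) - 90\right)} \left(-20 + \left(\left(-66 + 15\right) - 90\right)\right)} = \frac{27010}{\frac{1}{24 - 141} \left(-20 - 141\right)} = \frac{27010}{\frac{1}{-117} \left(-161\right)} = \frac{27010}{\left(- \frac{1}{117}\right) \left(-161\right)} = \frac{27010}{\frac{161}{117}} = 27010 \cdot \frac{117}{161} = \frac{3160170}{161}$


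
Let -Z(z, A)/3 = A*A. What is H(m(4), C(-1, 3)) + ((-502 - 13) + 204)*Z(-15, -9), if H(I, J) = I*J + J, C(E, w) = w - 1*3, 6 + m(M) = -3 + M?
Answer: 75573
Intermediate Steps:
m(M) = -9 + M (m(M) = -6 + (-3 + M) = -9 + M)
Z(z, A) = -3*A**2 (Z(z, A) = -3*A*A = -3*A**2)
C(E, w) = -3 + w (C(E, w) = w - 3 = -3 + w)
H(I, J) = J + I*J
H(m(4), C(-1, 3)) + ((-502 - 13) + 204)*Z(-15, -9) = (-3 + 3)*(1 + (-9 + 4)) + ((-502 - 13) + 204)*(-3*(-9)**2) = 0*(1 - 5) + (-515 + 204)*(-3*81) = 0*(-4) - 311*(-243) = 0 + 75573 = 75573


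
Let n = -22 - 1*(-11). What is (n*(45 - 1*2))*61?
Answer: -28853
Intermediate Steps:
n = -11 (n = -22 + 11 = -11)
(n*(45 - 1*2))*61 = -11*(45 - 1*2)*61 = -11*(45 - 2)*61 = -11*43*61 = -473*61 = -28853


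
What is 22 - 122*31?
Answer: -3760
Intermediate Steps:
22 - 122*31 = 22 - 3782 = -3760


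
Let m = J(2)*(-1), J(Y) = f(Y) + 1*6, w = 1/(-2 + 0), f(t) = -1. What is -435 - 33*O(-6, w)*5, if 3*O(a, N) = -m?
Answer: -710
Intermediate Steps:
w = -½ (w = 1/(-2) = -½ ≈ -0.50000)
J(Y) = 5 (J(Y) = -1 + 1*6 = -1 + 6 = 5)
m = -5 (m = 5*(-1) = -5)
O(a, N) = 5/3 (O(a, N) = (-1*(-5))/3 = (⅓)*5 = 5/3)
-435 - 33*O(-6, w)*5 = -435 - 33*5/3*5 = -435 - 55*5 = -435 - 275 = -710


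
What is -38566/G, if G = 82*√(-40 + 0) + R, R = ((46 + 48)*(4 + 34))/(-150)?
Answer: 1291478925/379022449 + 8894283750*I*√10/379022449 ≈ 3.4074 + 74.207*I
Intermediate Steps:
R = -1786/75 (R = (94*38)*(-1/150) = 3572*(-1/150) = -1786/75 ≈ -23.813)
G = -1786/75 + 164*I*√10 (G = 82*√(-40 + 0) - 1786/75 = 82*√(-40) - 1786/75 = 82*(2*I*√10) - 1786/75 = 164*I*√10 - 1786/75 = -1786/75 + 164*I*√10 ≈ -23.813 + 518.61*I)
-38566/G = -38566/(-1786/75 + 164*I*√10)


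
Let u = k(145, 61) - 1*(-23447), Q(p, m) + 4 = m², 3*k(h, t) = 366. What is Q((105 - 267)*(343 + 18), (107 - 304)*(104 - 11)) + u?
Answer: 335682606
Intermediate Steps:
k(h, t) = 122 (k(h, t) = (⅓)*366 = 122)
Q(p, m) = -4 + m²
u = 23569 (u = 122 - 1*(-23447) = 122 + 23447 = 23569)
Q((105 - 267)*(343 + 18), (107 - 304)*(104 - 11)) + u = (-4 + ((107 - 304)*(104 - 11))²) + 23569 = (-4 + (-197*93)²) + 23569 = (-4 + (-18321)²) + 23569 = (-4 + 335659041) + 23569 = 335659037 + 23569 = 335682606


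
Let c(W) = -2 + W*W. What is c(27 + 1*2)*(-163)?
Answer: -136757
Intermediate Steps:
c(W) = -2 + W²
c(27 + 1*2)*(-163) = (-2 + (27 + 1*2)²)*(-163) = (-2 + (27 + 2)²)*(-163) = (-2 + 29²)*(-163) = (-2 + 841)*(-163) = 839*(-163) = -136757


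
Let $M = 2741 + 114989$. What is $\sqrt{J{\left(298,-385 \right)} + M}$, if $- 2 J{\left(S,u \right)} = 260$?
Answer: $140 \sqrt{6} \approx 342.93$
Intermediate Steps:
$J{\left(S,u \right)} = -130$ ($J{\left(S,u \right)} = \left(- \frac{1}{2}\right) 260 = -130$)
$M = 117730$
$\sqrt{J{\left(298,-385 \right)} + M} = \sqrt{-130 + 117730} = \sqrt{117600} = 140 \sqrt{6}$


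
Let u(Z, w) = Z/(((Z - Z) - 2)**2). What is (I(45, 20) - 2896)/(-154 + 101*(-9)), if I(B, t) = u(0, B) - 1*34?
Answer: 2930/1063 ≈ 2.7564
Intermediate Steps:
u(Z, w) = Z/4 (u(Z, w) = Z/((0 - 2)**2) = Z/((-2)**2) = Z/4)
I(B, t) = -34 (I(B, t) = (1/4)*0 - 1*34 = 0 - 34 = -34)
(I(45, 20) - 2896)/(-154 + 101*(-9)) = (-34 - 2896)/(-154 + 101*(-9)) = -2930/(-154 - 909) = -2930/(-1063) = -2930*(-1/1063) = 2930/1063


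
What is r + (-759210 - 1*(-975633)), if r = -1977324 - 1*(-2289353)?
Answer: 528452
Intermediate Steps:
r = 312029 (r = -1977324 + 2289353 = 312029)
r + (-759210 - 1*(-975633)) = 312029 + (-759210 - 1*(-975633)) = 312029 + (-759210 + 975633) = 312029 + 216423 = 528452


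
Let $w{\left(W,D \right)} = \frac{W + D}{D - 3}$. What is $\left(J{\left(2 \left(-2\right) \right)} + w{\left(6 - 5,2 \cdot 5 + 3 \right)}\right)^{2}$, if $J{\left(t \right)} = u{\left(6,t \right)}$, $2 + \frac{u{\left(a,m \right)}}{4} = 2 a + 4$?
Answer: $\frac{82369}{25} \approx 3294.8$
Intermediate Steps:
$u{\left(a,m \right)} = 8 + 8 a$ ($u{\left(a,m \right)} = -8 + 4 \left(2 a + 4\right) = -8 + 4 \left(4 + 2 a\right) = -8 + \left(16 + 8 a\right) = 8 + 8 a$)
$J{\left(t \right)} = 56$ ($J{\left(t \right)} = 8 + 8 \cdot 6 = 8 + 48 = 56$)
$w{\left(W,D \right)} = \frac{D + W}{-3 + D}$
$\left(J{\left(2 \left(-2\right) \right)} + w{\left(6 - 5,2 \cdot 5 + 3 \right)}\right)^{2} = \left(56 + \frac{\left(2 \cdot 5 + 3\right) + \left(6 - 5\right)}{-3 + \left(2 \cdot 5 + 3\right)}\right)^{2} = \left(56 + \frac{\left(10 + 3\right) + 1}{-3 + \left(10 + 3\right)}\right)^{2} = \left(56 + \frac{13 + 1}{-3 + 13}\right)^{2} = \left(56 + \frac{1}{10} \cdot 14\right)^{2} = \left(56 + \frac{7}{5}\right)^{2} = \left(\frac{287}{5}\right)^{2} = \frac{82369}{25}$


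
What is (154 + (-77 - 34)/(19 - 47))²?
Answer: 19562929/784 ≈ 24953.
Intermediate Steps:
(154 + (-77 - 34)/(19 - 47))² = (154 - 111/(-28))² = (154 - 111*(-1/28))² = (154 + 111/28)² = (4423/28)² = 19562929/784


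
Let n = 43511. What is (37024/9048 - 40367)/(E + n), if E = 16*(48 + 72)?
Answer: -3511573/3952497 ≈ -0.88844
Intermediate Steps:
E = 1920 (E = 16*120 = 1920)
(37024/9048 - 40367)/(E + n) = (37024/9048 - 40367)/(1920 + 43511) = (37024*(1/9048) - 40367)/45431 = (356/87 - 40367)*(1/45431) = -3511573/87*1/45431 = -3511573/3952497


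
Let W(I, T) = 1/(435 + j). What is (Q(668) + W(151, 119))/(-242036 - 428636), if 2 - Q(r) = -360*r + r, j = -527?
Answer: -22062887/61701824 ≈ -0.35757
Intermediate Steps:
W(I, T) = -1/92 (W(I, T) = 1/(435 - 527) = 1/(-92) = -1/92)
Q(r) = 2 + 359*r (Q(r) = 2 - (-360*r + r) = 2 - (-359)*r = 2 + 359*r)
(Q(668) + W(151, 119))/(-242036 - 428636) = ((2 + 359*668) - 1/92)/(-242036 - 428636) = ((2 + 239812) - 1/92)/(-670672) = (239814 - 1/92)*(-1/670672) = (22062887/92)*(-1/670672) = -22062887/61701824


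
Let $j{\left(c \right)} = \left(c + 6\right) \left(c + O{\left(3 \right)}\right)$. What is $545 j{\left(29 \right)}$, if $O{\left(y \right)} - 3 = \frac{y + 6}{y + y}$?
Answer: $\frac{1278025}{2} \approx 6.3901 \cdot 10^{5}$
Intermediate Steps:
$O{\left(y \right)} = 3 + \frac{6 + y}{2 y}$ ($O{\left(y \right)} = 3 + \frac{y + 6}{y + y} = 3 + \frac{6 + y}{2 y}$)
$j{\left(c \right)} = \left(6 + c\right) \left(\frac{9}{2} + c\right)$ ($j{\left(c \right)} = \left(c + 6\right) \left(c + \left(\frac{7}{2} + \frac{3}{3}\right)\right) = \left(6 + c\right) \left(c + \left(\frac{7}{2} + 3 \cdot \frac{1}{3}\right)\right) = \left(6 + c\right) \left(c + \left(\frac{7}{2} + 1\right)\right) = \left(6 + c\right) \left(c + \frac{9}{2}\right) = \left(6 + c\right) \left(\frac{9}{2} + c\right)$)
$545 j{\left(29 \right)} = 545 \left(27 + 29^{2} + \frac{21}{2} \cdot 29\right) = 545 \left(27 + 841 + \frac{609}{2}\right) = 545 \cdot \frac{2345}{2} = \frac{1278025}{2}$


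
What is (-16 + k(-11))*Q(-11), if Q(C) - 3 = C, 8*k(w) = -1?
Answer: 129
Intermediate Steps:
k(w) = -⅛ (k(w) = (⅛)*(-1) = -⅛)
Q(C) = 3 + C
(-16 + k(-11))*Q(-11) = (-16 - ⅛)*(3 - 11) = -129/8*(-8) = 129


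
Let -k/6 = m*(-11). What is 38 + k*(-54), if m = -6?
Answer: 21422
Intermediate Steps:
k = -396 (k = -(-36)*(-11) = -6*66 = -396)
38 + k*(-54) = 38 - 396*(-54) = 38 + 21384 = 21422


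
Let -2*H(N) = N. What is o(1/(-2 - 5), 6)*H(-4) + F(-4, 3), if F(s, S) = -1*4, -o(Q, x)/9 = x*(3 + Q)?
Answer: -2188/7 ≈ -312.57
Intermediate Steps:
H(N) = -N/2
o(Q, x) = -9*x*(3 + Q)
F(s, S) = -4
o(1/(-2 - 5), 6)*H(-4) + F(-4, 3) = (-9*6*(3 + 1/(-2 - 5)))*(-1/2*(-4)) - 4 = -9*6*(3 + 1/(-7))*2 - 4 = -9*6*(3 - 1/7)*2 - 4 = -9*6*20/7*2 - 4 = -1080/7*2 - 4 = -2160/7 - 4 = -2188/7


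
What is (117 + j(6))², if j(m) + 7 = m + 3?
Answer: 14161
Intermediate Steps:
j(m) = -4 + m (j(m) = -7 + (m + 3) = -7 + (3 + m) = -4 + m)
(117 + j(6))² = (117 + (-4 + 6))² = (117 + 2)² = 119² = 14161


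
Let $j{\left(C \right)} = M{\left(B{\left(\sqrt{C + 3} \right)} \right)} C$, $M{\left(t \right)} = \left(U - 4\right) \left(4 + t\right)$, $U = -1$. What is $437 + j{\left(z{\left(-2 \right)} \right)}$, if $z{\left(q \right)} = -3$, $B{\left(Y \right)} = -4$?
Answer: $437$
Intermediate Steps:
$M{\left(t \right)} = -20 - 5 t$ ($M{\left(t \right)} = \left(-1 - 4\right) \left(4 + t\right) = - 5 \left(4 + t\right) = -20 - 5 t$)
$j{\left(C \right)} = 0$ ($j{\left(C \right)} = \left(-20 - -20\right) C = \left(-20 + 20\right) C = 0 C = 0$)
$437 + j{\left(z{\left(-2 \right)} \right)} = 437 + 0 = 437$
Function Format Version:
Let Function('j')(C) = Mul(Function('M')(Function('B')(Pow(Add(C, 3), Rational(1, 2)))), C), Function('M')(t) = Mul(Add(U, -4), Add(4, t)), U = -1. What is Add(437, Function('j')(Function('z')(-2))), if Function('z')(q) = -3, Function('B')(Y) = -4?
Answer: 437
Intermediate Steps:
Function('M')(t) = Add(-20, Mul(-5, t)) (Function('M')(t) = Mul(Add(-1, -4), Add(4, t)) = Mul(-5, Add(4, t)) = Add(-20, Mul(-5, t)))
Function('j')(C) = 0 (Function('j')(C) = Mul(Add(-20, Mul(-5, -4)), C) = Mul(Add(-20, 20), C) = Mul(0, C) = 0)
Add(437, Function('j')(Function('z')(-2))) = Add(437, 0) = 437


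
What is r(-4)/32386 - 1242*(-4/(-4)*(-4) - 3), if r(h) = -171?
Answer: 281563713/32386 ≈ 8694.0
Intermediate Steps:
r(-4)/32386 - 1242*(-4/(-4)*(-4) - 3) = -171/32386 - 1242*(-4/(-4)*(-4) - 3) = -171*1/32386 - 1242*(-4*(-1/4)*(-4) - 3) = -171/32386 - 1242*(1*(-4) - 3) = -171/32386 - 1242*(-4 - 3) = -171/32386 - 1242*(-7) = -171/32386 - 1*(-8694) = -171/32386 + 8694 = 281563713/32386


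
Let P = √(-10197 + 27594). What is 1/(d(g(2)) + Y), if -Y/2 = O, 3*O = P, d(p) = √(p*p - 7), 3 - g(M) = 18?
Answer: -1/(-√218 + 2*√1933) ≈ -0.013667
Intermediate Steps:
g(M) = -15 (g(M) = 3 - 1*18 = 3 - 18 = -15)
P = 3*√1933 (P = √17397 = 3*√1933 ≈ 131.90)
d(p) = √(-7 + p²) (d(p) = √(p² - 7) = √(-7 + p²))
O = √1933 (O = (3*√1933)/3 = √1933 ≈ 43.966)
Y = -2*√1933 ≈ -87.932
1/(d(g(2)) + Y) = 1/(√(-7 + (-15)²) - 2*√1933) = 1/(√(-7 + 225) - 2*√1933) = 1/(√218 - 2*√1933)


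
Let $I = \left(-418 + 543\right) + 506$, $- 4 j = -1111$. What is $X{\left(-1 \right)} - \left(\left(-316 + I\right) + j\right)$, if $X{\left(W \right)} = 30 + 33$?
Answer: $- \frac{2119}{4} \approx -529.75$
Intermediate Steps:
$j = \frac{1111}{4}$ ($j = \left(- \frac{1}{4}\right) \left(-1111\right) = \frac{1111}{4} \approx 277.75$)
$I = 631$ ($I = 125 + 506 = 631$)
$X{\left(W \right)} = 63$
$X{\left(-1 \right)} - \left(\left(-316 + I\right) + j\right) = 63 - \left(\left(-316 + 631\right) + \frac{1111}{4}\right) = 63 - \left(315 + \frac{1111}{4}\right) = 63 - \frac{2371}{4} = - \frac{2119}{4}$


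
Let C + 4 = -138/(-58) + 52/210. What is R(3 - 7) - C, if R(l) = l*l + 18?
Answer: 107711/3045 ≈ 35.373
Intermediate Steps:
C = -4181/3045 (C = -4 + (-138/(-58) + 52/210) = -4 + (-138*(-1/58) + 52*(1/210)) = -4 + (69/29 + 26/105) = -4 + 7999/3045 = -4181/3045 ≈ -1.3731)
R(l) = 18 + l² (R(l) = l² + 18 = 18 + l²)
R(3 - 7) - C = (18 + (3 - 7)²) - 1*(-4181/3045) = (18 + (-4)²) + 4181/3045 = (18 + 16) + 4181/3045 = 34 + 4181/3045 = 107711/3045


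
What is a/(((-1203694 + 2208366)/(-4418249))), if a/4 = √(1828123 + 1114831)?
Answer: -4418249*√2942954/251168 ≈ -30177.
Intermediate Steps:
a = 4*√2942954 (a = 4*√(1828123 + 1114831) = 4*√2942954 ≈ 6862.0)
a/(((-1203694 + 2208366)/(-4418249))) = (4*√2942954)/(((-1203694 + 2208366)/(-4418249))) = (4*√2942954)/((1004672*(-1/4418249))) = (4*√2942954)/(-1004672/4418249) = (4*√2942954)*(-4418249/1004672) = -4418249*√2942954/251168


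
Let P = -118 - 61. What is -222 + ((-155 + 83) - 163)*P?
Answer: 41843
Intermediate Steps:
P = -179
-222 + ((-155 + 83) - 163)*P = -222 + ((-155 + 83) - 163)*(-179) = -222 + (-72 - 163)*(-179) = -222 - 235*(-179) = -222 + 42065 = 41843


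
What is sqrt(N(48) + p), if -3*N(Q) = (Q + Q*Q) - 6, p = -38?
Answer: 2*I*sqrt(205) ≈ 28.636*I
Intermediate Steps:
N(Q) = 2 - Q/3 - Q**2/3 (N(Q) = -((Q + Q*Q) - 6)/3 = -((Q + Q**2) - 6)/3 = -(-6 + Q + Q**2)/3 = 2 - Q/3 - Q**2/3)
sqrt(N(48) + p) = sqrt((2 - 1/3*48 - 1/3*48**2) - 38) = sqrt((2 - 16 - 1/3*2304) - 38) = sqrt((2 - 16 - 768) - 38) = sqrt(-782 - 38) = sqrt(-820) = 2*I*sqrt(205)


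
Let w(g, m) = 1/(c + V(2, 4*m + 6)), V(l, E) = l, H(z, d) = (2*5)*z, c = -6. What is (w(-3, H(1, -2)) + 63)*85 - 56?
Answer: 21111/4 ≈ 5277.8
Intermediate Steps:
H(z, d) = 10*z
w(g, m) = -¼ (w(g, m) = 1/(-6 + 2) = 1/(-4) = -¼)
(w(-3, H(1, -2)) + 63)*85 - 56 = (-¼ + 63)*85 - 56 = (251/4)*85 - 56 = 21335/4 - 56 = 21111/4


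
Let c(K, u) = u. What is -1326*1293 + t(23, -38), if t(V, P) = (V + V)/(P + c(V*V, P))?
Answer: -65151707/38 ≈ -1.7145e+6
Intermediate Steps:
t(V, P) = V/P (t(V, P) = (V + V)/(P + P) = (2*V)/((2*P)) = (2*V)*(1/(2*P)) = V/P)
-1326*1293 + t(23, -38) = -1326*1293 + 23/(-38) = -1714518 + 23*(-1/38) = -1714518 - 23/38 = -65151707/38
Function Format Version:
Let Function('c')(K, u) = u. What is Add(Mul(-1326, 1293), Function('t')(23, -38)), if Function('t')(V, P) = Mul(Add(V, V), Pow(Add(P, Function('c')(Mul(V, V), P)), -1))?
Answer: Rational(-65151707, 38) ≈ -1.7145e+6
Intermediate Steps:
Function('t')(V, P) = Mul(V, Pow(P, -1)) (Function('t')(V, P) = Mul(Add(V, V), Pow(Add(P, P), -1)) = Mul(Mul(2, V), Pow(Mul(2, P), -1)) = Mul(Mul(2, V), Mul(Rational(1, 2), Pow(P, -1))) = Mul(V, Pow(P, -1)))
Add(Mul(-1326, 1293), Function('t')(23, -38)) = Add(Mul(-1326, 1293), Mul(23, Pow(-38, -1))) = Add(-1714518, Mul(23, Rational(-1, 38))) = Add(-1714518, Rational(-23, 38)) = Rational(-65151707, 38)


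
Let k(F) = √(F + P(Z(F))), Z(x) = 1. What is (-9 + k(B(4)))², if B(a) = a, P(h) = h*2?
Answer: (9 - √6)² ≈ 42.909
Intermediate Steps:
P(h) = 2*h
k(F) = √(2 + F) (k(F) = √(F + 2*1) = √(F + 2) = √(2 + F))
(-9 + k(B(4)))² = (-9 + √(2 + 4))² = (-9 + √6)²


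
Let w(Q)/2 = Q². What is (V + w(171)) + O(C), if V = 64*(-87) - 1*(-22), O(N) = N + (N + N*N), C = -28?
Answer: 53664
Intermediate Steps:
O(N) = N² + 2*N (O(N) = N + (N + N²) = N² + 2*N)
V = -5546 (V = -5568 + 22 = -5546)
w(Q) = 2*Q²
(V + w(171)) + O(C) = (-5546 + 2*171²) - 28*(2 - 28) = (-5546 + 2*29241) - 28*(-26) = (-5546 + 58482) + 728 = 52936 + 728 = 53664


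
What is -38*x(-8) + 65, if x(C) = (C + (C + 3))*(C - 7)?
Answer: -7345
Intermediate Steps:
x(C) = (-7 + C)*(3 + 2*C) (x(C) = (C + (3 + C))*(-7 + C) = (3 + 2*C)*(-7 + C) = (-7 + C)*(3 + 2*C))
-38*x(-8) + 65 = -38*(-21 - 11*(-8) + 2*(-8)**2) + 65 = -38*(-21 + 88 + 2*64) + 65 = -38*(-21 + 88 + 128) + 65 = -38*195 + 65 = -7410 + 65 = -7345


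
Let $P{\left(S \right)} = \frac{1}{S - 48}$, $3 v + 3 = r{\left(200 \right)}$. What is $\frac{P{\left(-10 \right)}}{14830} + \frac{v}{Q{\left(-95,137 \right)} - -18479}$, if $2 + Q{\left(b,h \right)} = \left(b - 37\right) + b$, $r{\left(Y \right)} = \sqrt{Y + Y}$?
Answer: $\frac{1456763}{4709266500} \approx 0.00030934$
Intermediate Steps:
$r{\left(Y \right)} = \sqrt{2} \sqrt{Y}$ ($r{\left(Y \right)} = \sqrt{2 Y} = \sqrt{2} \sqrt{Y}$)
$v = \frac{17}{3}$ ($v = -1 + \frac{\sqrt{2} \sqrt{200}}{3} = -1 + \frac{\sqrt{2} \cdot 10 \sqrt{2}}{3} = -1 + \frac{1}{3} \cdot 20 = -1 + \frac{20}{3} = \frac{17}{3} \approx 5.6667$)
$Q{\left(b,h \right)} = -39 + 2 b$ ($Q{\left(b,h \right)} = -2 + \left(\left(b - 37\right) + b\right) = -2 + \left(\left(-37 + b\right) + b\right) = -2 + \left(-37 + 2 b\right) = -39 + 2 b$)
$P{\left(S \right)} = \frac{1}{-48 + S}$
$\frac{P{\left(-10 \right)}}{14830} + \frac{v}{Q{\left(-95,137 \right)} - -18479} = \frac{1}{\left(-48 - 10\right) 14830} + \frac{17}{3 \left(\left(-39 + 2 \left(-95\right)\right) - -18479\right)} = \frac{1}{-58} \cdot \frac{1}{14830} + \frac{17}{3 \left(\left(-39 - 190\right) + 18479\right)} = \left(- \frac{1}{58}\right) \frac{1}{14830} + \frac{17}{3 \left(-229 + 18479\right)} = - \frac{1}{860140} + \frac{17}{3 \cdot 18250} = - \frac{1}{860140} + \frac{17}{3} \cdot \frac{1}{18250} = - \frac{1}{860140} + \frac{17}{54750} = \frac{1456763}{4709266500}$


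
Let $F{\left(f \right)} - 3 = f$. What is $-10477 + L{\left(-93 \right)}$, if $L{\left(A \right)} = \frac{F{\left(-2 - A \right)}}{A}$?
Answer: $- \frac{974455}{93} \approx -10478.0$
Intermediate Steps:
$F{\left(f \right)} = 3 + f$
$L{\left(A \right)} = \frac{1 - A}{A}$ ($L{\left(A \right)} = \frac{3 - \left(2 + A\right)}{A} = \frac{1 - A}{A}$)
$-10477 + L{\left(-93 \right)} = -10477 + \frac{1 - -93}{-93} = -10477 - \frac{1 + 93}{93} = -10477 - \frac{94}{93} = - \frac{974455}{93}$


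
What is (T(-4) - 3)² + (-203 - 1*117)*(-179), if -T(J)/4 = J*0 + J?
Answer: 57449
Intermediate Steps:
T(J) = -4*J (T(J) = -4*(J*0 + J) = -4*(0 + J) = -4*J)
(T(-4) - 3)² + (-203 - 1*117)*(-179) = (-4*(-4) - 3)² + (-203 - 1*117)*(-179) = (16 - 3)² + (-203 - 117)*(-179) = 13² - 320*(-179) = 169 + 57280 = 57449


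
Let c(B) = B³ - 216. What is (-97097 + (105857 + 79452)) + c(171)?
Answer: 5088207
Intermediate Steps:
c(B) = -216 + B³
(-97097 + (105857 + 79452)) + c(171) = (-97097 + (105857 + 79452)) + (-216 + 171³) = (-97097 + 185309) + (-216 + 5000211) = 88212 + 4999995 = 5088207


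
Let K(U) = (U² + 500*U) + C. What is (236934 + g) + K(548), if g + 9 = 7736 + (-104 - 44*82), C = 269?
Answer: 815522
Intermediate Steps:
g = 4015 (g = -9 + (7736 + (-104 - 44*82)) = -9 + (7736 + (-104 - 3608)) = -9 + (7736 - 3712) = -9 + 4024 = 4015)
K(U) = 269 + U² + 500*U (K(U) = (U² + 500*U) + 269 = 269 + U² + 500*U)
(236934 + g) + K(548) = (236934 + 4015) + (269 + 548² + 500*548) = 240949 + (269 + 300304 + 274000) = 240949 + 574573 = 815522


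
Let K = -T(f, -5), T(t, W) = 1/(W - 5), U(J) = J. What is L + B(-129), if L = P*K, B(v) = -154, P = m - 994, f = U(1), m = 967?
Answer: -1567/10 ≈ -156.70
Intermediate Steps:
f = 1
T(t, W) = 1/(-5 + W)
P = -27 (P = 967 - 994 = -27)
K = ⅒ (K = -1/(-5 - 5) = -1/(-10) = -1*(-⅒) = ⅒ ≈ 0.10000)
L = -27/10 (L = -27*⅒ = -27/10 ≈ -2.7000)
L + B(-129) = -27/10 - 154 = -1567/10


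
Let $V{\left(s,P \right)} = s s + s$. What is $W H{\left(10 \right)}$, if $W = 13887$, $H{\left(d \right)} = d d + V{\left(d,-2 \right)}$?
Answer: $2916270$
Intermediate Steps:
$V{\left(s,P \right)} = s + s^{2}$ ($V{\left(s,P \right)} = s^{2} + s = s + s^{2}$)
$H{\left(d \right)} = d^{2} + d \left(1 + d\right)$ ($H{\left(d \right)} = d d + d \left(1 + d\right) = d^{2} + d \left(1 + d\right)$)
$W H{\left(10 \right)} = 13887 \cdot 10 \left(1 + 2 \cdot 10\right) = 13887 \cdot 10 \left(1 + 20\right) = 13887 \cdot 10 \cdot 21 = 13887 \cdot 210 = 2916270$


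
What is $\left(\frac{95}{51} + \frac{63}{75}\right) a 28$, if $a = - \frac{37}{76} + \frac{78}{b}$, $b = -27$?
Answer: $- \frac{55697698}{218025} \approx -255.46$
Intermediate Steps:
$a = - \frac{2309}{684}$ ($a = - \frac{37}{76} + \frac{78}{-27} = \left(-37\right) \frac{1}{76} + 78 \left(- \frac{1}{27}\right) = - \frac{37}{76} - \frac{26}{9} = - \frac{2309}{684} \approx -3.3757$)
$\left(\frac{95}{51} + \frac{63}{75}\right) a 28 = \left(\frac{95}{51} + \frac{63}{75}\right) \left(- \frac{2309}{684}\right) 28 = \left(95 \cdot \frac{1}{51} + 63 \cdot \frac{1}{75}\right) \left(- \frac{2309}{684}\right) 28 = \left(\frac{95}{51} + \frac{21}{25}\right) \left(- \frac{2309}{684}\right) 28 = \frac{3446}{1275} \left(- \frac{2309}{684}\right) 28 = \left(- \frac{3978407}{436050}\right) 28 = - \frac{55697698}{218025}$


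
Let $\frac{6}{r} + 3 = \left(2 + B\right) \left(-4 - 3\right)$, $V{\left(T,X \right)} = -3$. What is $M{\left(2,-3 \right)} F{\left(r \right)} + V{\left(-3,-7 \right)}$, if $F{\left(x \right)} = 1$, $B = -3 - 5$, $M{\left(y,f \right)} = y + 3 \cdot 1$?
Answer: $2$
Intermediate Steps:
$M{\left(y,f \right)} = 3 + y$ ($M{\left(y,f \right)} = y + 3 = 3 + y$)
$B = -8$
$r = \frac{2}{13}$ ($r = \frac{6}{-3 + \left(2 - 8\right) \left(-4 - 3\right)} = \frac{6}{-3 - -42} = \frac{6}{-3 + 42} = \frac{6}{39} = 6 \cdot \frac{1}{39} = \frac{2}{13} \approx 0.15385$)
$M{\left(2,-3 \right)} F{\left(r \right)} + V{\left(-3,-7 \right)} = \left(3 + 2\right) 1 - 3 = 5 \cdot 1 - 3 = 5 - 3 = 2$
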